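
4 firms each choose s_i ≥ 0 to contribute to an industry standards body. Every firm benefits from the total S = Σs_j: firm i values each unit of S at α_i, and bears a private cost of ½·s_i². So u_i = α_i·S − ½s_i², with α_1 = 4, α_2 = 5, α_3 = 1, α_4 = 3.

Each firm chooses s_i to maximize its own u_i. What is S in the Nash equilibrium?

Firm i's FOC: ∂u_i/∂s_i = α_i − s_i = 0, so s_i* = α_i.
NE contributions = (4, 5, 1, 3); S = 13.

13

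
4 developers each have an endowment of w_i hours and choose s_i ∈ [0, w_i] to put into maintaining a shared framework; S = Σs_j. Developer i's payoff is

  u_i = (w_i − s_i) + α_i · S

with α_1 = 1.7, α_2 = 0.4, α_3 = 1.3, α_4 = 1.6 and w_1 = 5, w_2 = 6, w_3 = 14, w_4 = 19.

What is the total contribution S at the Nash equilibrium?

∂u_i/∂s_i = α_i − 1, so developer i contributes w_i if α_i > 1, else 0.
α_i > 1 for i ∈ {1, 3, 4}; NE contributions (5, 0, 14, 19), S = 38.

38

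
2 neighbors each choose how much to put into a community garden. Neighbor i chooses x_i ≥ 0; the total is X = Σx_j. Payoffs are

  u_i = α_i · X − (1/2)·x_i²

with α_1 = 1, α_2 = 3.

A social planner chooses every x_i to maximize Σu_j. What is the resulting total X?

8

Planner FOC: ∂(Σu_j)/∂x_i = (Σα_j) − x_i = 0, so x_i^SO = Σα_j = 4 for every i; X^SO = 8.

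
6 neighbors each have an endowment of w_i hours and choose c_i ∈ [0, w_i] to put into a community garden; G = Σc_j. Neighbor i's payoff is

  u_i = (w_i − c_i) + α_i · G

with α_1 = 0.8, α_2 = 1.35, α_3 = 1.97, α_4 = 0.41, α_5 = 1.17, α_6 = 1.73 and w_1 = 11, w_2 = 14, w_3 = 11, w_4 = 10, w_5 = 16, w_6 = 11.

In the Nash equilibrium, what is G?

∂u_i/∂c_i = α_i − 1, so neighbor i contributes w_i if α_i > 1, else 0.
α_i > 1 for i ∈ {2, 3, 5, 6}; NE contributions (0, 14, 11, 0, 16, 11), G = 52.

52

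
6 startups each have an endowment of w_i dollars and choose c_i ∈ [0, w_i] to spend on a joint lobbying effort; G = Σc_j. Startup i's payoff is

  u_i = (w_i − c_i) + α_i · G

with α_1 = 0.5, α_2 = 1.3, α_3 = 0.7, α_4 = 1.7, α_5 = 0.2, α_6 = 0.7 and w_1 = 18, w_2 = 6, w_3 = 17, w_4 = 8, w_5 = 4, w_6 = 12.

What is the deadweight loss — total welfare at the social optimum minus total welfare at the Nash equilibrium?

∂u_i/∂c_i = α_i − 1, so startup i contributes w_i if α_i > 1, else 0.
α_i > 1 for i ∈ {2, 4}; NE contributions (0, 6, 0, 8, 0, 0), G = 14.
W^NE = Σw_i − G^NE + (Σα_i)·G^NE = 65 + 4.1·14 = 122.4.
Planner: ∂(Σu_j)/∂c_i = Σα_j − 1 = 4.1 > 0, so everyone contributes w_i; G^SO = 65, W^SO = 65 + 4.1·65 = 331.5.
Deadweight loss = 209.1.

209.1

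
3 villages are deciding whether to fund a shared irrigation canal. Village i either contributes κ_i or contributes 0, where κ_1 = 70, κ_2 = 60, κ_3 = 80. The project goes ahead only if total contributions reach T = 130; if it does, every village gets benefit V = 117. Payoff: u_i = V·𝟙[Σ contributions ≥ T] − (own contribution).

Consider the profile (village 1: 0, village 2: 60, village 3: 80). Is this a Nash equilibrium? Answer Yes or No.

Yes

Total = 140 ≥ 130: provided.
Village 1 (pledges 0, payoff 117): pledging 70 → total 210, payoff 47. No gain.
Village 2 (pledges 60, payoff 57): dropping to 0 → total 80, payoff 0. No gain.
Village 3 (pledges 80, payoff 37): dropping to 0 → total 60, payoff 0. No gain.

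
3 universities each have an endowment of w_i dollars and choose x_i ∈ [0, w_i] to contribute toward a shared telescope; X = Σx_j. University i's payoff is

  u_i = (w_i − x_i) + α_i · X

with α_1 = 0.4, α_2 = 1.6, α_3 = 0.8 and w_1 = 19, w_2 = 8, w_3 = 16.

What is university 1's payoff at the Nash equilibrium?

22.2

∂u_i/∂x_i = α_i − 1, so university i contributes w_i if α_i > 1, else 0.
α_i > 1 for i ∈ {2}; NE contributions (0, 8, 0), X = 8.
u_1 = (19 − 0) + 0.4·8 = 22.2.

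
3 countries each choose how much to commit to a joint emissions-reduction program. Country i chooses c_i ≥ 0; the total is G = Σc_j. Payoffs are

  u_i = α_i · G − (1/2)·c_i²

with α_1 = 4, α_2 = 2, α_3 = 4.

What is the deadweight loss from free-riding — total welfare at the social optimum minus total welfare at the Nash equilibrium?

Country i's FOC: ∂u_i/∂c_i = α_i − c_i = 0, so c_i* = α_i.
NE contributions = (4, 2, 4); G = 10.
W^NE = (Σα)·G − ½Σα_i² = 10² − ½·36 = 82.
Planner sets c_i = Σα_j = 10 for every i, so G^SO = 3·10 = 30.
W^SO = (Σα)·G^SO − ½·3·(Σα)² = (3/2)·10² = 150.
Deadweight loss = W^SO − W^NE = 68.

68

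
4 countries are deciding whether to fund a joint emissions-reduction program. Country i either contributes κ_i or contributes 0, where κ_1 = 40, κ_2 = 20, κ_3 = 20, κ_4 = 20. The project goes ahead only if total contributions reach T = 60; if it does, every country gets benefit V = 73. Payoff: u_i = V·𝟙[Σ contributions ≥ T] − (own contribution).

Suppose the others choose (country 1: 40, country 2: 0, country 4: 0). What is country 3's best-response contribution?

20

Others' total = 40. Contributing 20 brings total to 60 ≥ 60: gain V − κ_3 = 53.
Best response: 20.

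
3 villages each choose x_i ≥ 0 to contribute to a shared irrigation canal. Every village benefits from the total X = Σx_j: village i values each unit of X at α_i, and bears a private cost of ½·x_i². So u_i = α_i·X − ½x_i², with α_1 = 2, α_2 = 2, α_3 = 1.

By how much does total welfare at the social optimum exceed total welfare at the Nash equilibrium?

17

Village i's FOC: ∂u_i/∂x_i = α_i − x_i = 0, so x_i* = α_i.
NE contributions = (2, 2, 1); X = 5.
W^NE = (Σα)·X − ½Σα_i² = 5² − ½·9 = 20.5.
Planner sets x_i = Σα_j = 5 for every i, so X^SO = 3·5 = 15.
W^SO = (Σα)·X^SO − ½·3·(Σα)² = (3/2)·5² = 37.5.
Deadweight loss = W^SO − W^NE = 17.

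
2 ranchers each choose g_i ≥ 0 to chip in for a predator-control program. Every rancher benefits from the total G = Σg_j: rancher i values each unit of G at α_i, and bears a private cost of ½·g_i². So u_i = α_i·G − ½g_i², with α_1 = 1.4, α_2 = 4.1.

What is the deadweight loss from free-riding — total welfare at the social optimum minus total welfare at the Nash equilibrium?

9.385

Rancher i's FOC: ∂u_i/∂g_i = α_i − g_i = 0, so g_i* = α_i.
NE contributions = (1.4, 4.1); G = 5.5.
W^NE = (Σα)·G − ½Σα_i² = 5.5² − ½·18.77 = 20.865.
Planner sets g_i = Σα_j = 5.5 for every i, so G^SO = 2·5.5 = 11.
W^SO = (Σα)·G^SO − ½·2·(Σα)² = (2/2)·5.5² = 30.25.
Deadweight loss = W^SO − W^NE = 9.385.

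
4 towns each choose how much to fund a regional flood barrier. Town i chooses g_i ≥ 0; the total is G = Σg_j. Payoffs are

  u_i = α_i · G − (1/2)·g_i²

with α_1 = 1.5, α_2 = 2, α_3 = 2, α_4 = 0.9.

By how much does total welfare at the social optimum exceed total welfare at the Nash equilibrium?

Town i's FOC: ∂u_i/∂g_i = α_i − g_i = 0, so g_i* = α_i.
NE contributions = (1.5, 2, 2, 0.9); G = 6.4.
W^NE = (Σα)·G − ½Σα_i² = 6.4² − ½·11.06 = 35.43.
Planner sets g_i = Σα_j = 6.4 for every i, so G^SO = 4·6.4 = 25.6.
W^SO = (Σα)·G^SO − ½·4·(Σα)² = (4/2)·6.4² = 81.92.
Deadweight loss = W^SO − W^NE = 46.49.

46.49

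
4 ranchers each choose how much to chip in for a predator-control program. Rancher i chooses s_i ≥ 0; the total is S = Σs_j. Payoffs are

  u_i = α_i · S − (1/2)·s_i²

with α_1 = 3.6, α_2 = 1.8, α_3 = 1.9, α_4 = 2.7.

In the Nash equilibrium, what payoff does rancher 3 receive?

17.195

Rancher i's FOC: ∂u_i/∂s_i = α_i − s_i = 0, so s_i* = α_i.
NE contributions = (3.6, 1.8, 1.9, 2.7); S = 10.
u_3 = α_3·S − ½·(s_3)² = 1.9·10 − ½·1.9² = 17.195.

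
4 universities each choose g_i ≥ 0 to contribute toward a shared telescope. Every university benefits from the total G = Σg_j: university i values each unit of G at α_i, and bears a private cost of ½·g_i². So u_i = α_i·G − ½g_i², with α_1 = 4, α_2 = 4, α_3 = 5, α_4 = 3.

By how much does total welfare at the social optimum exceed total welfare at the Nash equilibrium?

289

University i's FOC: ∂u_i/∂g_i = α_i − g_i = 0, so g_i* = α_i.
NE contributions = (4, 4, 5, 3); G = 16.
W^NE = (Σα)·G − ½Σα_i² = 16² − ½·66 = 223.
Planner sets g_i = Σα_j = 16 for every i, so G^SO = 4·16 = 64.
W^SO = (Σα)·G^SO − ½·4·(Σα)² = (4/2)·16² = 512.
Deadweight loss = W^SO − W^NE = 289.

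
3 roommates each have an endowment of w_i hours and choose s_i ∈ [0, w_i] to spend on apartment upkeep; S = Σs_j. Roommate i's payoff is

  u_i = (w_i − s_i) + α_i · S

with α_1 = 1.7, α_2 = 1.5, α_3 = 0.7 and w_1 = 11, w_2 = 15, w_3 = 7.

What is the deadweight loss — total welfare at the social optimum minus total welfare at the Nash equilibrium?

∂u_i/∂s_i = α_i − 1, so roommate i contributes w_i if α_i > 1, else 0.
α_i > 1 for i ∈ {1, 2}; NE contributions (11, 15, 0), S = 26.
W^NE = Σw_i − S^NE + (Σα_i)·S^NE = 33 + 2.9·26 = 108.4.
Planner: ∂(Σu_j)/∂s_i = Σα_j − 1 = 2.9 > 0, so everyone contributes w_i; S^SO = 33, W^SO = 33 + 2.9·33 = 128.7.
Deadweight loss = 20.3.

20.3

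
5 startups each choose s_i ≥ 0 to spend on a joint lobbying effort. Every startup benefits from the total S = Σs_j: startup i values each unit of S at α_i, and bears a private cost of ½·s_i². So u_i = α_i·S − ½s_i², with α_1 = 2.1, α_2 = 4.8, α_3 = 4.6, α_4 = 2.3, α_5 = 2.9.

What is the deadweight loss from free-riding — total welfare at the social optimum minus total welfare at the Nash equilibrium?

449.49

Startup i's FOC: ∂u_i/∂s_i = α_i − s_i = 0, so s_i* = α_i.
NE contributions = (2.1, 4.8, 4.6, 2.3, 2.9); S = 16.7.
W^NE = (Σα)·S − ½Σα_i² = 16.7² − ½·62.31 = 247.735.
Planner sets s_i = Σα_j = 16.7 for every i, so S^SO = 5·16.7 = 83.5.
W^SO = (Σα)·S^SO − ½·5·(Σα)² = (5/2)·16.7² = 697.225.
Deadweight loss = W^SO − W^NE = 449.49.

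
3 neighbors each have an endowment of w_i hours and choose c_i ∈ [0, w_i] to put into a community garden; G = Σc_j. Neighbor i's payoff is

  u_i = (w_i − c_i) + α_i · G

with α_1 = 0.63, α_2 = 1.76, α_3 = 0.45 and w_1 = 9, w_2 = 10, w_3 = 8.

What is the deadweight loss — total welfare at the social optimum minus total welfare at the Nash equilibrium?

31.28

∂u_i/∂c_i = α_i − 1, so neighbor i contributes w_i if α_i > 1, else 0.
α_i > 1 for i ∈ {2}; NE contributions (0, 10, 0), G = 10.
W^NE = Σw_i − G^NE + (Σα_i)·G^NE = 27 + 1.84·10 = 45.4.
Planner: ∂(Σu_j)/∂c_i = Σα_j − 1 = 1.84 > 0, so everyone contributes w_i; G^SO = 27, W^SO = 27 + 1.84·27 = 76.68.
Deadweight loss = 31.28.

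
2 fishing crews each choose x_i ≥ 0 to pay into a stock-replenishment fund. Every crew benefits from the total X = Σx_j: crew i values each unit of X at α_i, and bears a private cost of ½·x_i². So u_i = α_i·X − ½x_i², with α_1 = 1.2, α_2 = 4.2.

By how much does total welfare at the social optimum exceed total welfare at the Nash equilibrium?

Crew i's FOC: ∂u_i/∂x_i = α_i − x_i = 0, so x_i* = α_i.
NE contributions = (1.2, 4.2); X = 5.4.
W^NE = (Σα)·X − ½Σα_i² = 5.4² − ½·19.08 = 19.62.
Planner sets x_i = Σα_j = 5.4 for every i, so X^SO = 2·5.4 = 10.8.
W^SO = (Σα)·X^SO − ½·2·(Σα)² = (2/2)·5.4² = 29.16.
Deadweight loss = W^SO − W^NE = 9.54.

9.54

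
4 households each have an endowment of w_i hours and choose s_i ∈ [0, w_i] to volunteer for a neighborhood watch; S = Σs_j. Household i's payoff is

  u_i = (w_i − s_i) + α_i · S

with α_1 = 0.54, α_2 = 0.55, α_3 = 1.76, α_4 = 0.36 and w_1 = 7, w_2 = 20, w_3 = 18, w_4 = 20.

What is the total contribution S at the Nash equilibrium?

∂u_i/∂s_i = α_i − 1, so household i contributes w_i if α_i > 1, else 0.
α_i > 1 for i ∈ {3}; NE contributions (0, 0, 18, 0), S = 18.

18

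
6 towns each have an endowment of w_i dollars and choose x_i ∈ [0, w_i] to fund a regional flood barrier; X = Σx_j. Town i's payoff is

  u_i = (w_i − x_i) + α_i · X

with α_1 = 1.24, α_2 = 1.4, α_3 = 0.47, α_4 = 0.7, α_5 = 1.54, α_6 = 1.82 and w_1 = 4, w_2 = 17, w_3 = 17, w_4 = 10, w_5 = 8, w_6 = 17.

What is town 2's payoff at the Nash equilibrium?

∂u_i/∂x_i = α_i − 1, so town i contributes w_i if α_i > 1, else 0.
α_i > 1 for i ∈ {1, 2, 5, 6}; NE contributions (4, 17, 0, 0, 8, 17), X = 46.
u_2 = (17 − 17) + 1.4·46 = 64.4.

64.4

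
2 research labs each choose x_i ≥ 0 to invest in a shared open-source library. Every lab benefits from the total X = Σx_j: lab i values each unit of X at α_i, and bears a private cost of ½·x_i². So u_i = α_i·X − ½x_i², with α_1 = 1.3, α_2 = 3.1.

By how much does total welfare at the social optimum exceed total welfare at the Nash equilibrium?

5.65

Lab i's FOC: ∂u_i/∂x_i = α_i − x_i = 0, so x_i* = α_i.
NE contributions = (1.3, 3.1); X = 4.4.
W^NE = (Σα)·X − ½Σα_i² = 4.4² − ½·11.3 = 13.71.
Planner sets x_i = Σα_j = 4.4 for every i, so X^SO = 2·4.4 = 8.8.
W^SO = (Σα)·X^SO − ½·2·(Σα)² = (2/2)·4.4² = 19.36.
Deadweight loss = W^SO − W^NE = 5.65.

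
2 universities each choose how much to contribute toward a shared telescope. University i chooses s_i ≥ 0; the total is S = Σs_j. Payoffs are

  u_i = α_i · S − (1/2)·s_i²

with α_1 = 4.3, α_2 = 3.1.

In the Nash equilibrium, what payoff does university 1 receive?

University i's FOC: ∂u_i/∂s_i = α_i − s_i = 0, so s_i* = α_i.
NE contributions = (4.3, 3.1); S = 7.4.
u_1 = α_1·S − ½·(s_1)² = 4.3·7.4 − ½·4.3² = 22.575.

22.575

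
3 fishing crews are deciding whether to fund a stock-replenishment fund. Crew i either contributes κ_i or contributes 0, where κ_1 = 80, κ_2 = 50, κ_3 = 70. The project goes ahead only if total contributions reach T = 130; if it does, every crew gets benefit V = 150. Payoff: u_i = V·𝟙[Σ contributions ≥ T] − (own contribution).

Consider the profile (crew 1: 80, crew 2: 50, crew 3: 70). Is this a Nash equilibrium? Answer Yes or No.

No

Total = 200 ≥ 130: provided.
Crew 1 (pledges 80, payoff 70): dropping to 0 → total 120, payoff 0. No gain.
Crew 2 (pledges 50, payoff 100): dropping to 0 → total 150, payoff 150. Profitable deviation.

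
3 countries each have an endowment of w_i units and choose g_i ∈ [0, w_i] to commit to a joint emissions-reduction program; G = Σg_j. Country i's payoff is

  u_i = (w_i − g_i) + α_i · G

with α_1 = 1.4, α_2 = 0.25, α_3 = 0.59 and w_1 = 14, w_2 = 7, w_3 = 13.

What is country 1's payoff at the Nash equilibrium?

19.6

∂u_i/∂g_i = α_i − 1, so country i contributes w_i if α_i > 1, else 0.
α_i > 1 for i ∈ {1}; NE contributions (14, 0, 0), G = 14.
u_1 = (14 − 14) + 1.4·14 = 19.6.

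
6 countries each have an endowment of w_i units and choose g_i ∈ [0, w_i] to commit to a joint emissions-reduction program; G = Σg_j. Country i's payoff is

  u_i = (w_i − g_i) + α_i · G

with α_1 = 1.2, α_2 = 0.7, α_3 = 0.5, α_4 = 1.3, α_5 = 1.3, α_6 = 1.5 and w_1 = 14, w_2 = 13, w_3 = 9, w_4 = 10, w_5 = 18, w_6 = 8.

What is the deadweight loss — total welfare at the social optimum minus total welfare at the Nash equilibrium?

∂u_i/∂g_i = α_i − 1, so country i contributes w_i if α_i > 1, else 0.
α_i > 1 for i ∈ {1, 4, 5, 6}; NE contributions (14, 0, 0, 10, 18, 8), G = 50.
W^NE = Σw_i − G^NE + (Σα_i)·G^NE = 72 + 5.5·50 = 347.
Planner: ∂(Σu_j)/∂g_i = Σα_j − 1 = 5.5 > 0, so everyone contributes w_i; G^SO = 72, W^SO = 72 + 5.5·72 = 468.
Deadweight loss = 121.

121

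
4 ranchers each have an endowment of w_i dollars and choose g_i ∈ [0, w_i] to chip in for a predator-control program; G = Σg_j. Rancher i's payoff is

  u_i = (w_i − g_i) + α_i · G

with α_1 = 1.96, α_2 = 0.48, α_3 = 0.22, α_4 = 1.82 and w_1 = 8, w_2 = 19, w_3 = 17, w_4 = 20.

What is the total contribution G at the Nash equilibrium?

28

∂u_i/∂g_i = α_i − 1, so rancher i contributes w_i if α_i > 1, else 0.
α_i > 1 for i ∈ {1, 4}; NE contributions (8, 0, 0, 20), G = 28.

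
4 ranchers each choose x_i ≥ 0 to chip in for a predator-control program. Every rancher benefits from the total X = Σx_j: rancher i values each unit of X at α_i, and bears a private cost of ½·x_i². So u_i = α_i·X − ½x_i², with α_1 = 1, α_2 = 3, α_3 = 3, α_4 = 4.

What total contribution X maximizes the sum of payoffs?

44

Planner FOC: ∂(Σu_j)/∂x_i = (Σα_j) − x_i = 0, so x_i^SO = Σα_j = 11 for every i; X^SO = 44.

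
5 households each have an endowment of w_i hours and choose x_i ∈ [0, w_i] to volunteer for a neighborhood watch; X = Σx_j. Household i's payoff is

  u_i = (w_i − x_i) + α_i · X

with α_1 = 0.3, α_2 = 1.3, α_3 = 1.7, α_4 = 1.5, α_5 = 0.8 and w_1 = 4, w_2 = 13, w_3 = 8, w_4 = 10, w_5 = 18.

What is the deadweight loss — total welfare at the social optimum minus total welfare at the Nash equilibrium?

∂u_i/∂x_i = α_i − 1, so household i contributes w_i if α_i > 1, else 0.
α_i > 1 for i ∈ {2, 3, 4}; NE contributions (0, 13, 8, 10, 0), X = 31.
W^NE = Σw_i − X^NE + (Σα_i)·X^NE = 53 + 4.6·31 = 195.6.
Planner: ∂(Σu_j)/∂x_i = Σα_j − 1 = 4.6 > 0, so everyone contributes w_i; X^SO = 53, W^SO = 53 + 4.6·53 = 296.8.
Deadweight loss = 101.2.

101.2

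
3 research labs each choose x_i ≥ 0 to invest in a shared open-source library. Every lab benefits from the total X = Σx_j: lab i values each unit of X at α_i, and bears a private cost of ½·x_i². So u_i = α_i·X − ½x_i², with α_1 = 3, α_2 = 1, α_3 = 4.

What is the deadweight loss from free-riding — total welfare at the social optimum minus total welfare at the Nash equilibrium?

45

Lab i's FOC: ∂u_i/∂x_i = α_i − x_i = 0, so x_i* = α_i.
NE contributions = (3, 1, 4); X = 8.
W^NE = (Σα)·X − ½Σα_i² = 8² − ½·26 = 51.
Planner sets x_i = Σα_j = 8 for every i, so X^SO = 3·8 = 24.
W^SO = (Σα)·X^SO − ½·3·(Σα)² = (3/2)·8² = 96.
Deadweight loss = W^SO − W^NE = 45.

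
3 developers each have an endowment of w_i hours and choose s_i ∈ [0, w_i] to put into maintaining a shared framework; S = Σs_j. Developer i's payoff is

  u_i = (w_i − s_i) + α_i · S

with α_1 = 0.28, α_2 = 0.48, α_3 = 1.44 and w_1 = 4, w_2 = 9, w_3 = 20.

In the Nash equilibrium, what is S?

∂u_i/∂s_i = α_i − 1, so developer i contributes w_i if α_i > 1, else 0.
α_i > 1 for i ∈ {3}; NE contributions (0, 0, 20), S = 20.

20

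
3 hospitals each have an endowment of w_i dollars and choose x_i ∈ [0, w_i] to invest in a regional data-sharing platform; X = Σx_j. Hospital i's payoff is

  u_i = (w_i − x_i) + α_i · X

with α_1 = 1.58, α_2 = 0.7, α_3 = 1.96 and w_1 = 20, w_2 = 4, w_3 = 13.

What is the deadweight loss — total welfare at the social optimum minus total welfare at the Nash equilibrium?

∂u_i/∂x_i = α_i − 1, so hospital i contributes w_i if α_i > 1, else 0.
α_i > 1 for i ∈ {1, 3}; NE contributions (20, 0, 13), X = 33.
W^NE = Σw_i − X^NE + (Σα_i)·X^NE = 37 + 3.24·33 = 143.92.
Planner: ∂(Σu_j)/∂x_i = Σα_j − 1 = 3.24 > 0, so everyone contributes w_i; X^SO = 37, W^SO = 37 + 3.24·37 = 156.88.
Deadweight loss = 12.96.

12.96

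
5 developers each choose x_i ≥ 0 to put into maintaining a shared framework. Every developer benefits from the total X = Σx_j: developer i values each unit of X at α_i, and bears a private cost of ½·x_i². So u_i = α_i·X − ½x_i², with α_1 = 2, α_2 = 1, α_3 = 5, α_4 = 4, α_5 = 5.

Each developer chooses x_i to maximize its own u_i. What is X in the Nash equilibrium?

17

Developer i's FOC: ∂u_i/∂x_i = α_i − x_i = 0, so x_i* = α_i.
NE contributions = (2, 1, 5, 4, 5); X = 17.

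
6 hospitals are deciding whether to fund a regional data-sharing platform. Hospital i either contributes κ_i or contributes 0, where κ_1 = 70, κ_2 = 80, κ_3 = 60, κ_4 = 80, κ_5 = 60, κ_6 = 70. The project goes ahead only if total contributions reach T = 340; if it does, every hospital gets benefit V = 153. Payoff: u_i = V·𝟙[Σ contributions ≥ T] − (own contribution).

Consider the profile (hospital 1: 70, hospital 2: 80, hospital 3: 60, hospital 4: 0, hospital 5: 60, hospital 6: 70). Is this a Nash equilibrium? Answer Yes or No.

Total = 340 ≥ 340: provided.
Hospital 1 (pledges 70, payoff 83): dropping to 0 → total 270, payoff 0. No gain.
Hospital 2 (pledges 80, payoff 73): dropping to 0 → total 260, payoff 0. No gain.
Hospital 3 (pledges 60, payoff 93): dropping to 0 → total 280, payoff 0. No gain.
Hospital 4 (pledges 0, payoff 153): pledging 80 → total 420, payoff 73. No gain.
Hospital 5 (pledges 60, payoff 93): dropping to 0 → total 280, payoff 0. No gain.
Hospital 6 (pledges 70, payoff 83): dropping to 0 → total 270, payoff 0. No gain.

Yes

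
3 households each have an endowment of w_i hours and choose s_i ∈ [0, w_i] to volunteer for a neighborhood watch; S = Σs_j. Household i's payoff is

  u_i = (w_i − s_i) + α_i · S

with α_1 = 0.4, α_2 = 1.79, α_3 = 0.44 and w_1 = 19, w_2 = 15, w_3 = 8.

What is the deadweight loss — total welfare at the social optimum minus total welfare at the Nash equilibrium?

∂u_i/∂s_i = α_i − 1, so household i contributes w_i if α_i > 1, else 0.
α_i > 1 for i ∈ {2}; NE contributions (0, 15, 0), S = 15.
W^NE = Σw_i − S^NE + (Σα_i)·S^NE = 42 + 1.63·15 = 66.45.
Planner: ∂(Σu_j)/∂s_i = Σα_j − 1 = 1.63 > 0, so everyone contributes w_i; S^SO = 42, W^SO = 42 + 1.63·42 = 110.46.
Deadweight loss = 44.01.

44.01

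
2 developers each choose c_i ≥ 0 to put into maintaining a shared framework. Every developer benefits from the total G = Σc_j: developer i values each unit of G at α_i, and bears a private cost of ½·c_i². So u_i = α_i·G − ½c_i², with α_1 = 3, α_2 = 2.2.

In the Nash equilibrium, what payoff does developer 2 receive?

9.02

Developer i's FOC: ∂u_i/∂c_i = α_i − c_i = 0, so c_i* = α_i.
NE contributions = (3, 2.2); G = 5.2.
u_2 = α_2·G − ½·(c_2)² = 2.2·5.2 − ½·2.2² = 9.02.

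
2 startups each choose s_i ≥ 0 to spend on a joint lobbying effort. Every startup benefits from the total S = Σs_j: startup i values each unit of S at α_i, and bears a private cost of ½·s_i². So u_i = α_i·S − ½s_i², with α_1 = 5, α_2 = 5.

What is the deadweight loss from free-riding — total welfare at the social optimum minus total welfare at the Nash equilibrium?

25

Startup i's FOC: ∂u_i/∂s_i = α_i − s_i = 0, so s_i* = α_i.
NE contributions = (5, 5); S = 10.
W^NE = (Σα)·S − ½Σα_i² = 10² − ½·50 = 75.
Planner sets s_i = Σα_j = 10 for every i, so S^SO = 2·10 = 20.
W^SO = (Σα)·S^SO − ½·2·(Σα)² = (2/2)·10² = 100.
Deadweight loss = W^SO − W^NE = 25.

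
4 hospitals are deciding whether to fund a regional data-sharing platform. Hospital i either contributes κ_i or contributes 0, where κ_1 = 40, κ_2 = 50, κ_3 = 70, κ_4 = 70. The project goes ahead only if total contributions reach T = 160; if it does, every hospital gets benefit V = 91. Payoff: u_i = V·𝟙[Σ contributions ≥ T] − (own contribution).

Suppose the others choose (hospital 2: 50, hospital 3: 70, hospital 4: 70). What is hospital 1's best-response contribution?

Others' total = 190 ≥ 160; contributing adds cost 40 for no extra benefit.
Best response: 0.

0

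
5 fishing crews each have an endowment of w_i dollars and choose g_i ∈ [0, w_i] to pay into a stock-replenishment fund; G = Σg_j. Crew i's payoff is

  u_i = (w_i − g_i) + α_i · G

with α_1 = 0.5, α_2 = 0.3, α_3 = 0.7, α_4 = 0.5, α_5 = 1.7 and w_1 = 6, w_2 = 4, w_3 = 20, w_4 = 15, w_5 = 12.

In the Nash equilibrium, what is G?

12

∂u_i/∂g_i = α_i − 1, so crew i contributes w_i if α_i > 1, else 0.
α_i > 1 for i ∈ {5}; NE contributions (0, 0, 0, 0, 12), G = 12.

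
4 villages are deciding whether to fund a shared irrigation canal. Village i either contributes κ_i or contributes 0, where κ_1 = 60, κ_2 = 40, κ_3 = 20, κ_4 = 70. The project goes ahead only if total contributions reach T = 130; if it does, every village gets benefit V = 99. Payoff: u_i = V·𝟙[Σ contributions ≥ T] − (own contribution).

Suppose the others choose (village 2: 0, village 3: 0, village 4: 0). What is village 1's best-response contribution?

Others' total = 0. Even contributing 60 gives 60 < 130: no benefit either way.
Best response: 0.

0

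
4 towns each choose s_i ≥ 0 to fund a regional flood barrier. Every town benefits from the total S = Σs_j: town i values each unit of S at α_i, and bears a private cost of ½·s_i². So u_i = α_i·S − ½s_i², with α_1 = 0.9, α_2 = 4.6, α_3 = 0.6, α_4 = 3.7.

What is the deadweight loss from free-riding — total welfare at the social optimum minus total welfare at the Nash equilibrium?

114.05

Town i's FOC: ∂u_i/∂s_i = α_i − s_i = 0, so s_i* = α_i.
NE contributions = (0.9, 4.6, 0.6, 3.7); S = 9.8.
W^NE = (Σα)·S − ½Σα_i² = 9.8² − ½·36.02 = 78.03.
Planner sets s_i = Σα_j = 9.8 for every i, so S^SO = 4·9.8 = 39.2.
W^SO = (Σα)·S^SO − ½·4·(Σα)² = (4/2)·9.8² = 192.08.
Deadweight loss = W^SO − W^NE = 114.05.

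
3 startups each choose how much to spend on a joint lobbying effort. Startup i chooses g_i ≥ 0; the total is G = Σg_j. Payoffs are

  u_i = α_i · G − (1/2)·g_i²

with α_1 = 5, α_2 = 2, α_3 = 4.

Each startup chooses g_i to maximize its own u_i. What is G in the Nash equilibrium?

11

Startup i's FOC: ∂u_i/∂g_i = α_i − g_i = 0, so g_i* = α_i.
NE contributions = (5, 2, 4); G = 11.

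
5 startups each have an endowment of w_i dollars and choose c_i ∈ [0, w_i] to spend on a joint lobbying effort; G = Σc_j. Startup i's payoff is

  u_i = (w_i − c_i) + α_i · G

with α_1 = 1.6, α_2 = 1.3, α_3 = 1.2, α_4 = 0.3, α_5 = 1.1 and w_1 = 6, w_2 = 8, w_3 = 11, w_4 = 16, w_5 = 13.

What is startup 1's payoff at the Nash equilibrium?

∂u_i/∂c_i = α_i − 1, so startup i contributes w_i if α_i > 1, else 0.
α_i > 1 for i ∈ {1, 2, 3, 5}; NE contributions (6, 8, 11, 0, 13), G = 38.
u_1 = (6 − 6) + 1.6·38 = 60.8.

60.8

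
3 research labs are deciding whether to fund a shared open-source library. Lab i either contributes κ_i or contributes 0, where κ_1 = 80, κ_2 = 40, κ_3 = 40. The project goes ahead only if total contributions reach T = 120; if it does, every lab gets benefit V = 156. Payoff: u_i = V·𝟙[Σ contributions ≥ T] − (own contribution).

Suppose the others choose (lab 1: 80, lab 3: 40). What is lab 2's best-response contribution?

0

Others' total = 120 ≥ 120; contributing adds cost 40 for no extra benefit.
Best response: 0.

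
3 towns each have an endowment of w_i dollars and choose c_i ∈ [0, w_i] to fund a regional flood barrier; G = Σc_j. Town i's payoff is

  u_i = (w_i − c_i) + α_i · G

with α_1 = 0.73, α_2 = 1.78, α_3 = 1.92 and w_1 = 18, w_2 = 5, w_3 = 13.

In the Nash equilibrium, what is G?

∂u_i/∂c_i = α_i − 1, so town i contributes w_i if α_i > 1, else 0.
α_i > 1 for i ∈ {2, 3}; NE contributions (0, 5, 13), G = 18.

18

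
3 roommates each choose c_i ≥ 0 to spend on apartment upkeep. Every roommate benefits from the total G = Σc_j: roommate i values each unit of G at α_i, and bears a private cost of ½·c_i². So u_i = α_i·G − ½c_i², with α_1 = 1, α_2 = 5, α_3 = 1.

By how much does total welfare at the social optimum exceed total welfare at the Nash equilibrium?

Roommate i's FOC: ∂u_i/∂c_i = α_i − c_i = 0, so c_i* = α_i.
NE contributions = (1, 5, 1); G = 7.
W^NE = (Σα)·G − ½Σα_i² = 7² − ½·27 = 35.5.
Planner sets c_i = Σα_j = 7 for every i, so G^SO = 3·7 = 21.
W^SO = (Σα)·G^SO − ½·3·(Σα)² = (3/2)·7² = 73.5.
Deadweight loss = W^SO − W^NE = 38.

38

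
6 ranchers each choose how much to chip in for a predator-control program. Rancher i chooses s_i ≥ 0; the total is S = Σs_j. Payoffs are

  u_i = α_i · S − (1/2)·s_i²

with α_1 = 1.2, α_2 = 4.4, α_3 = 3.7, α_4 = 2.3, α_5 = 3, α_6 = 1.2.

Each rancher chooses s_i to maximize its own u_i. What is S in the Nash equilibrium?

15.8

Rancher i's FOC: ∂u_i/∂s_i = α_i − s_i = 0, so s_i* = α_i.
NE contributions = (1.2, 4.4, 3.7, 2.3, 3, 1.2); S = 15.8.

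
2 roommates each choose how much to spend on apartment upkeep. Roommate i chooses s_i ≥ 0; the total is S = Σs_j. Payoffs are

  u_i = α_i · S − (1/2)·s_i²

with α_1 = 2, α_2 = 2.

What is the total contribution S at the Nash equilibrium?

Roommate i's FOC: ∂u_i/∂s_i = α_i − s_i = 0, so s_i* = α_i.
NE contributions = (2, 2); S = 4.

4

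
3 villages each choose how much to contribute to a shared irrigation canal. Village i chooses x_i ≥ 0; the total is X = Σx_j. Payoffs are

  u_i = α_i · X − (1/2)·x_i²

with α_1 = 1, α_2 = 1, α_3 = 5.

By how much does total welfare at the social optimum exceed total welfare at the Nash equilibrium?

38

Village i's FOC: ∂u_i/∂x_i = α_i − x_i = 0, so x_i* = α_i.
NE contributions = (1, 1, 5); X = 7.
W^NE = (Σα)·X − ½Σα_i² = 7² − ½·27 = 35.5.
Planner sets x_i = Σα_j = 7 for every i, so X^SO = 3·7 = 21.
W^SO = (Σα)·X^SO − ½·3·(Σα)² = (3/2)·7² = 73.5.
Deadweight loss = W^SO − W^NE = 38.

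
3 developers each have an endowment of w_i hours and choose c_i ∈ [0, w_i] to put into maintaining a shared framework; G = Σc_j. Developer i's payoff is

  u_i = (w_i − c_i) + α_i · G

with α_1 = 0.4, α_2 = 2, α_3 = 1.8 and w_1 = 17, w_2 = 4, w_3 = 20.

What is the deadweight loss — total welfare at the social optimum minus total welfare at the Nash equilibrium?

54.4

∂u_i/∂c_i = α_i − 1, so developer i contributes w_i if α_i > 1, else 0.
α_i > 1 for i ∈ {2, 3}; NE contributions (0, 4, 20), G = 24.
W^NE = Σw_i − G^NE + (Σα_i)·G^NE = 41 + 3.2·24 = 117.8.
Planner: ∂(Σu_j)/∂c_i = Σα_j − 1 = 3.2 > 0, so everyone contributes w_i; G^SO = 41, W^SO = 41 + 3.2·41 = 172.2.
Deadweight loss = 54.4.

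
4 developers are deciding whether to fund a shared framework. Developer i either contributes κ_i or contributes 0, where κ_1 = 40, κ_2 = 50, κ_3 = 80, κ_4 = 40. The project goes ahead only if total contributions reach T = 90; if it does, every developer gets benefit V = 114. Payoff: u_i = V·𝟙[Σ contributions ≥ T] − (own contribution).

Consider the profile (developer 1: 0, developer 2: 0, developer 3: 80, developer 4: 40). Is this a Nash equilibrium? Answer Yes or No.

Total = 120 ≥ 90: provided.
Developer 1 (pledges 0, payoff 114): pledging 40 → total 160, payoff 74. No gain.
Developer 2 (pledges 0, payoff 114): pledging 50 → total 170, payoff 64. No gain.
Developer 3 (pledges 80, payoff 34): dropping to 0 → total 40, payoff 0. No gain.
Developer 4 (pledges 40, payoff 74): dropping to 0 → total 80, payoff 0. No gain.

Yes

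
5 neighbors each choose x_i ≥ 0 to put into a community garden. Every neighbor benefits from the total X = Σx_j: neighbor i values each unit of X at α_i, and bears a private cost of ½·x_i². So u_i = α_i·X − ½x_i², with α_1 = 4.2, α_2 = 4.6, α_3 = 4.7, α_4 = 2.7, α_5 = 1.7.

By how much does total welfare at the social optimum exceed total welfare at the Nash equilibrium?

516.15

Neighbor i's FOC: ∂u_i/∂x_i = α_i − x_i = 0, so x_i* = α_i.
NE contributions = (4.2, 4.6, 4.7, 2.7, 1.7); X = 17.9.
W^NE = (Σα)·X − ½Σα_i² = 17.9² − ½·71.07 = 284.875.
Planner sets x_i = Σα_j = 17.9 for every i, so X^SO = 5·17.9 = 89.5.
W^SO = (Σα)·X^SO − ½·5·(Σα)² = (5/2)·17.9² = 801.025.
Deadweight loss = W^SO − W^NE = 516.15.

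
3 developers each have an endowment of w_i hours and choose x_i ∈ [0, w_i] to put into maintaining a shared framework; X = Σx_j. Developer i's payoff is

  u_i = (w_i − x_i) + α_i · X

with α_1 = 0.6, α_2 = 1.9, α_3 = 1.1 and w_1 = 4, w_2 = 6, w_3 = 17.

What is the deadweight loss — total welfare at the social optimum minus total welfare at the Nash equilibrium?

10.4

∂u_i/∂x_i = α_i − 1, so developer i contributes w_i if α_i > 1, else 0.
α_i > 1 for i ∈ {2, 3}; NE contributions (0, 6, 17), X = 23.
W^NE = Σw_i − X^NE + (Σα_i)·X^NE = 27 + 2.6·23 = 86.8.
Planner: ∂(Σu_j)/∂x_i = Σα_j − 1 = 2.6 > 0, so everyone contributes w_i; X^SO = 27, W^SO = 27 + 2.6·27 = 97.2.
Deadweight loss = 10.4.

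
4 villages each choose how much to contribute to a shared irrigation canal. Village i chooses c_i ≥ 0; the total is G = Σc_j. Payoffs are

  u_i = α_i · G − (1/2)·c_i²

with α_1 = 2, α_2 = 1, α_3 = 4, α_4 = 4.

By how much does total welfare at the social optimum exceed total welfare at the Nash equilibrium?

Village i's FOC: ∂u_i/∂c_i = α_i − c_i = 0, so c_i* = α_i.
NE contributions = (2, 1, 4, 4); G = 11.
W^NE = (Σα)·G − ½Σα_i² = 11² − ½·37 = 102.5.
Planner sets c_i = Σα_j = 11 for every i, so G^SO = 4·11 = 44.
W^SO = (Σα)·G^SO − ½·4·(Σα)² = (4/2)·11² = 242.
Deadweight loss = W^SO − W^NE = 139.5.

139.5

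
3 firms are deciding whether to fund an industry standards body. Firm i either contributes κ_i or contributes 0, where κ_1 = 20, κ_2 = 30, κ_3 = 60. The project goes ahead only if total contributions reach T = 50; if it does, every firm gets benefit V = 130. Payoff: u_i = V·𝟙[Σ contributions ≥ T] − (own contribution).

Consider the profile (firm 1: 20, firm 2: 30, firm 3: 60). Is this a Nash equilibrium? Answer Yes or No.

No

Total = 110 ≥ 50: provided.
Firm 1 (pledges 20, payoff 110): dropping to 0 → total 90, payoff 130. Profitable deviation.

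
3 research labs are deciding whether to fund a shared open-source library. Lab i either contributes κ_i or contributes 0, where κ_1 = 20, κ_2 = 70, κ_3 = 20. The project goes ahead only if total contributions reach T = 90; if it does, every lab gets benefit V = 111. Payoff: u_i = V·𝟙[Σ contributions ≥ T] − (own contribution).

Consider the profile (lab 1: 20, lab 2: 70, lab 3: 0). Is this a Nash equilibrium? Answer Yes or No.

Yes

Total = 90 ≥ 90: provided.
Lab 1 (pledges 20, payoff 91): dropping to 0 → total 70, payoff 0. No gain.
Lab 2 (pledges 70, payoff 41): dropping to 0 → total 20, payoff 0. No gain.
Lab 3 (pledges 0, payoff 111): pledging 20 → total 110, payoff 91. No gain.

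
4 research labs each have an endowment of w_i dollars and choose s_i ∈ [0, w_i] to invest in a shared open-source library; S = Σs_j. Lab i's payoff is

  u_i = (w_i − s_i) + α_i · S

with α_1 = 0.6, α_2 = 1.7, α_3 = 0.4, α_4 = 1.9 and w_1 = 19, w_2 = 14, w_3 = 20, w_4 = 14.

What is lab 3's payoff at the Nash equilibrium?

∂u_i/∂s_i = α_i − 1, so lab i contributes w_i if α_i > 1, else 0.
α_i > 1 for i ∈ {2, 4}; NE contributions (0, 14, 0, 14), S = 28.
u_3 = (20 − 0) + 0.4·28 = 31.2.

31.2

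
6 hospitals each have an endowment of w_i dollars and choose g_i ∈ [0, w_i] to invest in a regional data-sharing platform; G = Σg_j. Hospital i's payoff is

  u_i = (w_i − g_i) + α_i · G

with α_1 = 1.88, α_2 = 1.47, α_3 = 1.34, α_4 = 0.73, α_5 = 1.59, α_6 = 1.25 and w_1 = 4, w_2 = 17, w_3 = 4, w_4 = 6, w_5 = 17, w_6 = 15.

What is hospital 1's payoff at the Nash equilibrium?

∂u_i/∂g_i = α_i − 1, so hospital i contributes w_i if α_i > 1, else 0.
α_i > 1 for i ∈ {1, 2, 3, 5, 6}; NE contributions (4, 17, 4, 0, 17, 15), G = 57.
u_1 = (4 − 4) + 1.88·57 = 107.16.

107.16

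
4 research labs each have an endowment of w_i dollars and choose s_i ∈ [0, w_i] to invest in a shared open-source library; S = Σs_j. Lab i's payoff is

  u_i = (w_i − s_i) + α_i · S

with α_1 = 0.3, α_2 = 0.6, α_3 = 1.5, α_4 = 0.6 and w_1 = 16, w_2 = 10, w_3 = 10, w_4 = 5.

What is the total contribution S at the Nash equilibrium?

∂u_i/∂s_i = α_i − 1, so lab i contributes w_i if α_i > 1, else 0.
α_i > 1 for i ∈ {3}; NE contributions (0, 0, 10, 0), S = 10.

10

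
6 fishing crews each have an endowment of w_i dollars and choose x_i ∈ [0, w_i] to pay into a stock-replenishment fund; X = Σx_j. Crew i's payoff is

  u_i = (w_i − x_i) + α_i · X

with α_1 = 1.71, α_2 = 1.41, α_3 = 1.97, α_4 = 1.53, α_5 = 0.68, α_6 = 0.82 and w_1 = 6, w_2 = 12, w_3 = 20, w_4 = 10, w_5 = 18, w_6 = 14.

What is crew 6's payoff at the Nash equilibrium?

∂u_i/∂x_i = α_i − 1, so crew i contributes w_i if α_i > 1, else 0.
α_i > 1 for i ∈ {1, 2, 3, 4}; NE contributions (6, 12, 20, 10, 0, 0), X = 48.
u_6 = (14 − 0) + 0.82·48 = 53.36.

53.36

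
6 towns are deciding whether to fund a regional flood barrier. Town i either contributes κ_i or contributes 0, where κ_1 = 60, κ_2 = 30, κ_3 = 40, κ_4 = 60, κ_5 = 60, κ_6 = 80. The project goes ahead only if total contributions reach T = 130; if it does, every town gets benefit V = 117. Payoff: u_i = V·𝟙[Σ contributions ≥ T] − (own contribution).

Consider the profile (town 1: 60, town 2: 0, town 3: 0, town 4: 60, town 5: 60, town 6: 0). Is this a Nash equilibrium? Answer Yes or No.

Yes

Total = 180 ≥ 130: provided.
Town 1 (pledges 60, payoff 57): dropping to 0 → total 120, payoff 0. No gain.
Town 2 (pledges 0, payoff 117): pledging 30 → total 210, payoff 87. No gain.
Town 3 (pledges 0, payoff 117): pledging 40 → total 220, payoff 77. No gain.
Town 4 (pledges 60, payoff 57): dropping to 0 → total 120, payoff 0. No gain.
Town 5 (pledges 60, payoff 57): dropping to 0 → total 120, payoff 0. No gain.
Town 6 (pledges 0, payoff 117): pledging 80 → total 260, payoff 37. No gain.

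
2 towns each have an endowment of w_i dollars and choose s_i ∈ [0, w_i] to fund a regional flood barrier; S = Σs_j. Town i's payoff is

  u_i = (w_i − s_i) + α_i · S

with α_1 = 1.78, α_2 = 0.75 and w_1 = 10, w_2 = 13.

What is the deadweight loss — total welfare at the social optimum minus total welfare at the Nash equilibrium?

19.89

∂u_i/∂s_i = α_i − 1, so town i contributes w_i if α_i > 1, else 0.
α_i > 1 for i ∈ {1}; NE contributions (10, 0), S = 10.
W^NE = Σw_i − S^NE + (Σα_i)·S^NE = 23 + 1.53·10 = 38.3.
Planner: ∂(Σu_j)/∂s_i = Σα_j − 1 = 1.53 > 0, so everyone contributes w_i; S^SO = 23, W^SO = 23 + 1.53·23 = 58.19.
Deadweight loss = 19.89.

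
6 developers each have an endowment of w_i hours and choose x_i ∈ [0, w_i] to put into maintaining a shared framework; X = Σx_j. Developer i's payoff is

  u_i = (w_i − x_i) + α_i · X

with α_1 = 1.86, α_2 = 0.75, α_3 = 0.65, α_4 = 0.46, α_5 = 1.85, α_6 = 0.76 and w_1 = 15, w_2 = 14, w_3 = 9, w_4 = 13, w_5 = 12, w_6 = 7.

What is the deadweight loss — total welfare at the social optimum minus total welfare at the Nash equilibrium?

∂u_i/∂x_i = α_i − 1, so developer i contributes w_i if α_i > 1, else 0.
α_i > 1 for i ∈ {1, 5}; NE contributions (15, 0, 0, 0, 12, 0), X = 27.
W^NE = Σw_i − X^NE + (Σα_i)·X^NE = 70 + 5.33·27 = 213.91.
Planner: ∂(Σu_j)/∂x_i = Σα_j − 1 = 5.33 > 0, so everyone contributes w_i; X^SO = 70, W^SO = 70 + 5.33·70 = 443.1.
Deadweight loss = 229.19.

229.19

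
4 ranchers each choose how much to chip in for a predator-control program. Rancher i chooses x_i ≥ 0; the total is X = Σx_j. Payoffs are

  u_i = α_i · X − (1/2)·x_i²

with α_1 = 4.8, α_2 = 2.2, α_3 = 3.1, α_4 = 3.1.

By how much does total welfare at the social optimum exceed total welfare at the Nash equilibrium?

197.79

Rancher i's FOC: ∂u_i/∂x_i = α_i − x_i = 0, so x_i* = α_i.
NE contributions = (4.8, 2.2, 3.1, 3.1); X = 13.2.
W^NE = (Σα)·X − ½Σα_i² = 13.2² − ½·47.1 = 150.69.
Planner sets x_i = Σα_j = 13.2 for every i, so X^SO = 4·13.2 = 52.8.
W^SO = (Σα)·X^SO − ½·4·(Σα)² = (4/2)·13.2² = 348.48.
Deadweight loss = W^SO − W^NE = 197.79.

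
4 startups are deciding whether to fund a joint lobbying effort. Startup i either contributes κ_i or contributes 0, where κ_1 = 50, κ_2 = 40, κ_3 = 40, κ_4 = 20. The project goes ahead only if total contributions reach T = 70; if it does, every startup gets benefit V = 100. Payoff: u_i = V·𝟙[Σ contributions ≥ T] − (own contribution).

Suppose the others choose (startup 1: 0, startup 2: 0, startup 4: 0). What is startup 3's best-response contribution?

0

Others' total = 0. Even contributing 40 gives 40 < 70: no benefit either way.
Best response: 0.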